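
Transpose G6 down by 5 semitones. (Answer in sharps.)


Solution.
G6: chromatic position 7 in octave 6 → absolute = 6×12 + 7 = 79
Transpose down 5: 79 - 5 = 74
74 = 6×12 + 2 → D in octave 6
Result = D6


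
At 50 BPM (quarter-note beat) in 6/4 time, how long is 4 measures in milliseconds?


Solution.
Quarter-note beat duration = 60000 / 50 ms
Beats per measure (6/4) = 6
One measure = 6 × 60000 / 50 = 360000 / 50 ms
4 measures = 4 × 360000 / 50 = 1440000 / 50
= 28800.0 ms


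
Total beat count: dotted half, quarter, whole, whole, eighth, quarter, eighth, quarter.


Let's work it out.
Beat values:
  dotted half = 3 beats
  quarter = 1 beat
  whole = 4 beats
  whole = 4 beats
  eighth = 0.5 beats
  quarter = 1 beat
  eighth = 0.5 beats
  quarter = 1 beat
Sum = 3 + 1 + 4 + 4 + 0.5 + 1 + 0.5 + 1
= 15 beats


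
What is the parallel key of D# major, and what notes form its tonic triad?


Parallel keys share the same tonic but differ in mode
D# major → parallel is D# minor
Tonic triad of D# minor = D# F# A#
= D# minor; triad = D# F# A#


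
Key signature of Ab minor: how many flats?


Step by step:
Flat minor keys: A(0), D(1), G(2), C(3), F(4), Bb(5), Eb(6), Ab(7)
Ab minor has 7 flats
Order of flats: Bb Eb Ab Db Gb Cb Fb → first 7: Bb, Eb, Ab, Db, Gb, Cb, Fb
= 7 flats


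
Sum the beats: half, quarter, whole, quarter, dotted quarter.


Solution.
Beat values:
  half = 2 beats
  quarter = 1 beat
  whole = 4 beats
  quarter = 1 beat
  dotted quarter = 1.5 beats
Sum = 2 + 1 + 4 + 1 + 1.5
= 9.5 beats


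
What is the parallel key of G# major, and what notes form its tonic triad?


Working:
Parallel keys share the same tonic but differ in mode
G# major → parallel is G# minor
Tonic triad of G# minor = G# B D#
= G# minor; triad = G# B D#


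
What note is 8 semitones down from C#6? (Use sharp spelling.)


Step by step:
C#6: chromatic position 1 in octave 6 → absolute = 6×12 + 1 = 73
Transpose down 8: 73 - 8 = 65
65 = 5×12 + 5 → F in octave 5
Result = F5


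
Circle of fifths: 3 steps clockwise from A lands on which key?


Reasoning:
Each clockwise step on the circle of fifths moves up a perfect 5th
From A: A → E → B → F#/Gb
= F#/Gb


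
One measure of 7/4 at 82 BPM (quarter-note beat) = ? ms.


Reasoning:
Quarter-note beat duration = 60000 / 82 ms
Beats per measure (7/4) = 7
One measure = 7 × 60000 / 82 = 420000 / 82 ms
= 5122.0 ms


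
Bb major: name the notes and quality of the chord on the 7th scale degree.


Solution.
Bb major scale: Bb C D Eb F G A
Diatonic triad on degree 7 stacks scale notes 7, 2, 4: A C Eb
A→C = 3 semitones; A→Eb = 6 semitones → diminished triad
= A C Eb (diminished)


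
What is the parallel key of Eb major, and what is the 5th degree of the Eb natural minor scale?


Working:
Parallel keys share the same tonic but differ in mode
Eb major → parallel is Eb minor
Eb natural minor scale: Eb F Gb Ab Bb Cb Db
= Eb minor; 5th degree = Bb


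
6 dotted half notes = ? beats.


Solution.
Base half note = 2 beats
Dot 1 adds half the previous value: +1
One dotted half = 2 + 1 = 3
6 of them = 6 × 3 = 18
= 18 beats


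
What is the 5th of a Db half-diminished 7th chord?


Reasoning:
Half-diminished 7th chord = root + minor 3rd + diminished 5th + minor 7th
Seventh chords stack in thirds, so the letter names are D-F-A-C
Root: Db
Minor 3rd above Db: Fb
Diminished 5th above Db: Abb
Minor 7th above Db: Cb
The 5th = Abb


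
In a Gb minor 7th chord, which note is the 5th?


Reasoning:
Minor 7th chord = root + minor 3rd + perfect 5th + minor 7th
Seventh chords stack in thirds, so the letter names are G-B-D-F
Root: Gb
Minor 3rd above Gb: Bbb
Perfect 5th above Gb: Db
Minor 7th above Gb: Fb
The 5th = Db


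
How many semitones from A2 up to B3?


Absolute semitone position = octave×12 + chromatic position
A2: 2×12 + 9 = 33
B3: 3×12 + 11 = 47
Difference = 47 - 33 = 14
= 14 semitones


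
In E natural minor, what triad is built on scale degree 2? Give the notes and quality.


Reasoning:
E natural minor scale: E F# G A B C D
Diatonic triad on degree 2 stacks scale notes 2, 4, 6: F# A C
F#→A = 3 semitones; F#→C = 6 semitones → diminished triad
= F# A C (diminished)


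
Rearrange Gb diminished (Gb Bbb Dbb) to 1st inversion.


Working:
Root position: Gb Bbb Dbb
1st inversion: move root up an octave
Bass note: Bbb
Notes (bottom to top) = Bbb Dbb Gb


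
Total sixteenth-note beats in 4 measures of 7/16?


Solution.
Time signature 7/16: the bottom number 16 means the sixteenth note gets one count
The top number 7 means 7 sixteenth-note beats per measure
Total = 7 × 4 measures
= 28 sixteenth-note beats


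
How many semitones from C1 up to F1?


Let's work it out.
Absolute semitone position = octave×12 + chromatic position
C1: 1×12 + 0 = 12
F1: 1×12 + 5 = 17
Difference = 17 - 12 = 5
= 5 semitones


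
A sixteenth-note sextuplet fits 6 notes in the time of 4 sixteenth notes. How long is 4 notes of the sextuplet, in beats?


Let's work it out.
Sextuplet: 6 notes occupy the space of 4 sixteenth notes
Space = 4 × 1/4 = 1 beat
Each sextuplet note = 1 / 6 = 1/6 beats
4 notes = 4 × 1/6 = 2/3
= 2/3 beats


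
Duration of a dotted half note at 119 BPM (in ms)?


One quarter-note beat = 60000 / BPM = 60000 / 119 ms
Dotted half note = 3 × quarter note
Duration = 3 × 60000 / 119 = 180000 / 119
= 1512.6 ms


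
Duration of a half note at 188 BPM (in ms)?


Step by step:
One quarter-note beat = 60000 / BPM = 60000 / 188 ms
Half note = 2 × quarter note
Duration = 2 × 60000 / 188 = 120000 / 188
= 638.3 ms


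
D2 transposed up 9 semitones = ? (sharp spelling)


Let's work it out.
D2: chromatic position 2 in octave 2 → absolute = 2×12 + 2 = 26
Transpose up 9: 26 + 9 = 35
35 = 2×12 + 11 → B in octave 2
Result = B2


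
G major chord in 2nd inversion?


Root position: G B D
2nd inversion: move root and 3rd up an octave
Bass note: D
Notes (bottom to top) = D G B


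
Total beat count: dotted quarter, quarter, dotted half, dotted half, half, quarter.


Beat values:
  dotted quarter = 1.5 beats
  quarter = 1 beat
  dotted half = 3 beats
  dotted half = 3 beats
  half = 2 beats
  quarter = 1 beat
Sum = 1.5 + 1 + 3 + 3 + 2 + 1
= 11.5 beats


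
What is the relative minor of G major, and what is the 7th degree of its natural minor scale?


Let's work it out.
The relative minor shares the major's key signature and starts on its 6th degree
6th degree = a major 6th above the tonic; a major 6th above G is E
→ relative minor of G major is E minor
E natural minor scale: E F# G A B C D
= E minor; 7th degree = D


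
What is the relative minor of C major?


Let's work it out.
The relative minor shares the major's key signature and starts on its 6th degree
6th degree = a major 6th above the tonic; a major 6th above C is A
→ relative minor of C major is A minor
= A minor


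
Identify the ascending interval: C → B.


Reasoning:
Letter names: C → B spans 7 letter names → a 7th
Semitones: C → B = 11 half-steps
A 7th of 11 semitones is a major 7th
= major 7th


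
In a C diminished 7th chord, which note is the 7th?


Diminished 7th chord = root + minor 3rd + diminished 5th + diminished 7th
Seventh chords stack in thirds, so the letter names are C-E-G-B
Root: C
Minor 3rd above C: Eb
Diminished 5th above C: Gb
Diminished 7th above C: Bbb
The 7th = Bbb


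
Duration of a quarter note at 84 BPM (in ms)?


One quarter-note beat = 60000 / BPM = 60000 / 84 ms
Duration = 60000 / 84
= 714.3 ms


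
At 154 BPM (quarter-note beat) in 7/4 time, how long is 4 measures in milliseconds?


Solution.
Quarter-note beat duration = 60000 / 154 ms
Beats per measure (7/4) = 7
One measure = 7 × 60000 / 154 = 420000 / 154 ms
4 measures = 4 × 420000 / 154 = 1680000 / 154
= 10909.1 ms


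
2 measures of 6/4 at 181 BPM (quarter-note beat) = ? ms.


Solution.
Quarter-note beat duration = 60000 / 181 ms
Beats per measure (6/4) = 6
One measure = 6 × 60000 / 181 = 360000 / 181 ms
2 measures = 2 × 360000 / 181 = 720000 / 181
= 3977.9 ms


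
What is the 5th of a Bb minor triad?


Working:
Minor triad = root + minor 3rd (3 semitones) + perfect 5th (7 semitones)
A triad on Bb stacks thirds, so the chord tones use letter names B-D-F
Root: Bb
Minor 3rd above Bb: Db
Perfect 5th above Bb: F
The 5th = F


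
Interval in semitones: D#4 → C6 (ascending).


Let's work it out.
Absolute semitone position = octave×12 + chromatic position
D#4: 4×12 + 3 = 51
C6: 6×12 + 0 = 72
Difference = 72 - 51 = 21
= 21 semitones


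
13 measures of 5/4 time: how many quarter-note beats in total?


Solution.
Time signature 5/4: the bottom number 4 means the quarter note gets one count
The top number 5 means 5 quarter-note beats per measure
Total = 5 × 13 measures
= 65 quarter-note beats


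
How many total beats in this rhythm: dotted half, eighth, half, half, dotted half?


Reasoning:
Beat values:
  dotted half = 3 beats
  eighth = 0.5 beats
  half = 2 beats
  half = 2 beats
  dotted half = 3 beats
Sum = 3 + 0.5 + 2 + 2 + 3
= 10.5 beats


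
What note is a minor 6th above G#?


Let's work it out.
A 6th spans 6 letter names, so from G we land on E
A minor 6th = 8 semitones above G#
Spell E at that pitch: E
= E


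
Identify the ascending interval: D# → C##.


Solution.
Letter names: D → C spans 7 letter names → a 7th
Semitones: D# → C## = 11 half-steps
A 7th of 11 semitones is a major 7th
= major 7th


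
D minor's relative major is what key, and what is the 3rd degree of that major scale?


The relative major shares the key signature and is a minor 3rd above the minor tonic
A minor 3rd above D is F
→ relative major of D minor is F major
F major scale: F G A Bb C D E
= F major; 3rd degree = A


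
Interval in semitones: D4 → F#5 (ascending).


Reasoning:
Absolute semitone position = octave×12 + chromatic position
D4: 4×12 + 2 = 50
F#5: 5×12 + 6 = 66
Difference = 66 - 50 = 16
= 16 semitones


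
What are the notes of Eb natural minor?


Working:
Natural minor scale pattern: W-H-W-W-H-W-W (2-1-2-2-1-2-2 semitones)
Starting from Eb:
  Eb + 2 semitones → F
  F + 1 semitone → Gb
  Gb + 2 semitones → Ab
  Ab + 2 semitones → Bb
  Bb + 1 semitone → Cb
  Cb + 2 semitones → Db
  Db + 2 semitones → Eb
Scale = Eb F Gb Ab Bb Cb Db


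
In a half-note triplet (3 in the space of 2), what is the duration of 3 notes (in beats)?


Step by step:
Triplet: 3 notes occupy the space of 2 half notes
Space = 2 × 2 = 4 beats
Each triplet note = 4 / 3 = 4/3 beats
3 notes = 3 × 4/3 = 4
= 4 beats


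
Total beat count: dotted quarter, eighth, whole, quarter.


Solution.
Beat values:
  dotted quarter = 1.5 beats
  eighth = 0.5 beats
  whole = 4 beats
  quarter = 1 beat
Sum = 1.5 + 0.5 + 4 + 1
= 7 beats


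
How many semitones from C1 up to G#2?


Working:
Absolute semitone position = octave×12 + chromatic position
C1: 1×12 + 0 = 12
G#2: 2×12 + 8 = 32
Difference = 32 - 12 = 20
= 20 semitones


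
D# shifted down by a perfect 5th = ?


Reasoning:
perfect 5th: 5 letter names, 7 semitones
Letter: D - 4 → G
Pitch: D# - 7 semitones, spelled as a G → G#
= G#


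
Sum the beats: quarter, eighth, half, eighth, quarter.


Reasoning:
Beat values:
  quarter = 1 beat
  eighth = 0.5 beats
  half = 2 beats
  eighth = 0.5 beats
  quarter = 1 beat
Sum = 1 + 0.5 + 2 + 0.5 + 1
= 5 beats


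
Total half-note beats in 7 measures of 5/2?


Time signature 5/2: the bottom number 2 means the half note gets one count
The top number 5 means 5 half-note beats per measure
Total = 5 × 7 measures
= 35 half-note beats


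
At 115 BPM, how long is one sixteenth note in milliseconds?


Reasoning:
One quarter-note beat = 60000 / BPM = 60000 / 115 ms
Sixteenth note = 1/4 × quarter note
Duration = 1/4 × 60000 / 115 = 15000 / 115
= 130.4 ms


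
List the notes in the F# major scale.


Reasoning:
Major scale pattern: W-W-H-W-W-W-H (2-2-1-2-2-2-1 semitones)
Starting from F#:
  F# + 2 semitones → G#
  G# + 2 semitones → A#
  A# + 1 semitone → B
  B + 2 semitones → C#
  C# + 2 semitones → D#
  D# + 2 semitones → E#
  E# + 1 semitone → F#
Scale = F# G# A# B C# D# E#


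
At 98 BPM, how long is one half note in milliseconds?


One quarter-note beat = 60000 / BPM = 60000 / 98 ms
Half note = 2 × quarter note
Duration = 2 × 60000 / 98 = 120000 / 98
= 1224.5 ms


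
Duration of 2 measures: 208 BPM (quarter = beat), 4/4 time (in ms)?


Let's work it out.
Quarter-note beat duration = 60000 / 208 ms
Beats per measure (4/4) = 4
One measure = 4 × 60000 / 208 = 240000 / 208 ms
2 measures = 2 × 240000 / 208 = 480000 / 208
= 2307.7 ms


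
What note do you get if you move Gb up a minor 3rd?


Let's work it out.
minor 3rd: 3 letter names, 3 semitones
Letter: G + 2 → B
Pitch: Gb + 3 semitones, spelled as a B → Bbb
= Bbb


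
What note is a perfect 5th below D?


Step by step:
A 5th spans 5 letter names, so from D we land on G
A perfect 5th = 7 semitones below D
Spell G at that pitch: G
= G


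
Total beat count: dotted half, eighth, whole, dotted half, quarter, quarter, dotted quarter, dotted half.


Reasoning:
Beat values:
  dotted half = 3 beats
  eighth = 0.5 beats
  whole = 4 beats
  dotted half = 3 beats
  quarter = 1 beat
  quarter = 1 beat
  dotted quarter = 1.5 beats
  dotted half = 3 beats
Sum = 3 + 0.5 + 4 + 3 + 1 + 1 + 1.5 + 3
= 17 beats


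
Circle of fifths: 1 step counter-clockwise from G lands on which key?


Let's work it out.
Each counter-clockwise step moves down a perfect 5th (= up a perfect 4th)
From G: G → C
= C


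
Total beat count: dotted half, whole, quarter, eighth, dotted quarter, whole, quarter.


Step by step:
Beat values:
  dotted half = 3 beats
  whole = 4 beats
  quarter = 1 beat
  eighth = 0.5 beats
  dotted quarter = 1.5 beats
  whole = 4 beats
  quarter = 1 beat
Sum = 3 + 4 + 1 + 0.5 + 1.5 + 4 + 1
= 15 beats


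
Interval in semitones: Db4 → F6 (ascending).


Solution.
Absolute semitone position = octave×12 + chromatic position
Db4: 4×12 + 1 = 49
F6: 6×12 + 5 = 77
Difference = 77 - 49 = 28
= 28 semitones


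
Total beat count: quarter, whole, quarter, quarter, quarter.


Solution.
Beat values:
  quarter = 1 beat
  whole = 4 beats
  quarter = 1 beat
  quarter = 1 beat
  quarter = 1 beat
Sum = 1 + 4 + 1 + 1 + 1
= 8 beats


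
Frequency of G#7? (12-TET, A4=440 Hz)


Working:
f = 440 × 2^(n/12) where n = semitones from A4
G#7: 35 semitones from A4
f = 440 × 2^(35/12)
f = 3322.44 Hz


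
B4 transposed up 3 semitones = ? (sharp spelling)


Reasoning:
B4: chromatic position 11 in octave 4 → absolute = 4×12 + 11 = 59
Transpose up 3: 59 + 3 = 62
62 = 5×12 + 2 → D in octave 5
Result = D5


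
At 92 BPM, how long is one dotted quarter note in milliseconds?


One quarter-note beat = 60000 / BPM = 60000 / 92 ms
Dotted quarter note = 3/2 × quarter note
Duration = 3/2 × 60000 / 92 = 90000 / 92
= 978.3 ms


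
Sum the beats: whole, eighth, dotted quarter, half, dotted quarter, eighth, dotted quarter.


Solution.
Beat values:
  whole = 4 beats
  eighth = 0.5 beats
  dotted quarter = 1.5 beats
  half = 2 beats
  dotted quarter = 1.5 beats
  eighth = 0.5 beats
  dotted quarter = 1.5 beats
Sum = 4 + 0.5 + 1.5 + 2 + 1.5 + 0.5 + 1.5
= 11.5 beats


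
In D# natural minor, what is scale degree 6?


Solution.
Natural minor scale pattern: W-H-W-W-H-W-W (2-1-2-2-1-2-2 semitones)
Starting from D#:
  D# + 2 semitones → E#
  E# + 1 semitone → F#
  F# + 2 semitones → G#
  G# + 2 semitones → A#
  A# + 1 semitone → B
  B + 2 semitones → C#
  C# + 2 semitones → D#
Scale: D# E# F# G# A# B C#
Degree 6 = B


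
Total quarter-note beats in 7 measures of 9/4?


Solution.
Time signature 9/4: the bottom number 4 means the quarter note gets one count
The top number 9 means 9 quarter-note beats per measure
Total = 9 × 7 measures
= 63 quarter-note beats


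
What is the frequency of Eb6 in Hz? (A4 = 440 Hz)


f = 440 × 2^(n/12) where n = semitones from A4
Eb6: 18 semitones from A4
f = 440 × 2^(18/12)
f = 1244.51 Hz


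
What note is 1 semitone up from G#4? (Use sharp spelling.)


G#4: chromatic position 8 in octave 4 → absolute = 4×12 + 8 = 56
Transpose up 1: 56 + 1 = 57
57 = 4×12 + 9 → A in octave 4
Result = A4


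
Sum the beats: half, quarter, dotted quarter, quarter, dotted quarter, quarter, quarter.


Beat values:
  half = 2 beats
  quarter = 1 beat
  dotted quarter = 1.5 beats
  quarter = 1 beat
  dotted quarter = 1.5 beats
  quarter = 1 beat
  quarter = 1 beat
Sum = 2 + 1 + 1.5 + 1 + 1.5 + 1 + 1
= 9 beats


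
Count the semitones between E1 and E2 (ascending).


Working:
Absolute semitone position = octave×12 + chromatic position
E1: 1×12 + 4 = 16
E2: 2×12 + 4 = 28
Difference = 28 - 16 = 12
= 12 semitones


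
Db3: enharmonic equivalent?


Working:
Enharmonic notes sound the same pitch but are spelled with different letter names
Db and C# name the same pitch class
= C#3


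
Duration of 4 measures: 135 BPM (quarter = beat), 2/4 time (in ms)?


Working:
Quarter-note beat duration = 60000 / 135 ms
Beats per measure (2/4) = 2
One measure = 2 × 60000 / 135 = 120000 / 135 ms
4 measures = 4 × 120000 / 135 = 480000 / 135
= 3555.6 ms


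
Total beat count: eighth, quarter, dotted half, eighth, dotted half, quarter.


Solution.
Beat values:
  eighth = 0.5 beats
  quarter = 1 beat
  dotted half = 3 beats
  eighth = 0.5 beats
  dotted half = 3 beats
  quarter = 1 beat
Sum = 0.5 + 1 + 3 + 0.5 + 3 + 1
= 9 beats


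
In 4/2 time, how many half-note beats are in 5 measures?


Step by step:
Time signature 4/2: the bottom number 2 means the half note gets one count
The top number 4 means 4 half-note beats per measure
Total = 4 × 5 measures
= 20 half-note beats


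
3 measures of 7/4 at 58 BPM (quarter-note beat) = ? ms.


Quarter-note beat duration = 60000 / 58 ms
Beats per measure (7/4) = 7
One measure = 7 × 60000 / 58 = 420000 / 58 ms
3 measures = 3 × 420000 / 58 = 1260000 / 58
= 21724.1 ms


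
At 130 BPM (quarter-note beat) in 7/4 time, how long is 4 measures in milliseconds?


Solution.
Quarter-note beat duration = 60000 / 130 ms
Beats per measure (7/4) = 7
One measure = 7 × 60000 / 130 = 420000 / 130 ms
4 measures = 4 × 420000 / 130 = 1680000 / 130
= 12923.1 ms


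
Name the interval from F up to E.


Letter names: F → E spans 7 letter names → a 7th
Semitones: F → E = 11 half-steps
A 7th of 11 semitones is a major 7th
= major 7th


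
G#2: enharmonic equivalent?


Let's work it out.
Enharmonic notes sound the same pitch but are spelled with different letter names
G# and Ab name the same pitch class
= Ab2


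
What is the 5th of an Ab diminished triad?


Diminished triad = root + minor 3rd (3 semitones) + diminished 5th (6 semitones)
A triad on Ab stacks thirds, so the chord tones use letter names A-C-E
Root: Ab
Minor 3rd above Ab: Cb
Diminished 5th above Ab: Ebb
The 5th = Ebb


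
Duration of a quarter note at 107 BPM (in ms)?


Reasoning:
One quarter-note beat = 60000 / BPM = 60000 / 107 ms
Duration = 60000 / 107
= 560.7 ms


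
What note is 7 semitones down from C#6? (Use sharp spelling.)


C#6: chromatic position 1 in octave 6 → absolute = 6×12 + 1 = 73
Transpose down 7: 73 - 7 = 66
66 = 5×12 + 6 → F# in octave 5
Result = F#5


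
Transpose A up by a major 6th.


Step by step:
major 6th: 6 letter names, 9 semitones
Letter: A + 5 → F
Pitch: A + 9 semitones, spelled as an F → F#
= F#


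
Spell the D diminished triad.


Let's work it out.
Diminished triad = root + minor 3rd (3 semitones) + diminished 5th (6 semitones)
A triad on D stacks thirds, so the chord tones use letter names D-F-A
Root: D
Minor 3rd above D: F
Diminished 5th above D: Ab
Chord = D F Ab


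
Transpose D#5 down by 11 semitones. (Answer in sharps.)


D#5: chromatic position 3 in octave 5 → absolute = 5×12 + 3 = 63
Transpose down 11: 63 - 11 = 52
52 = 4×12 + 4 → E in octave 4
Result = E4


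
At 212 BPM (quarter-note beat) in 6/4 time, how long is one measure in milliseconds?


Let's work it out.
Quarter-note beat duration = 60000 / 212 ms
Beats per measure (6/4) = 6
One measure = 6 × 60000 / 212 = 360000 / 212 ms
= 1698.1 ms


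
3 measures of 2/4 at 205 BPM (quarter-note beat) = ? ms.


Let's work it out.
Quarter-note beat duration = 60000 / 205 ms
Beats per measure (2/4) = 2
One measure = 2 × 60000 / 205 = 120000 / 205 ms
3 measures = 3 × 120000 / 205 = 360000 / 205
= 1756.1 ms


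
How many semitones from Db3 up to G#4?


Solution.
Absolute semitone position = octave×12 + chromatic position
Db3: 3×12 + 1 = 37
G#4: 4×12 + 8 = 56
Difference = 56 - 37 = 19
= 19 semitones


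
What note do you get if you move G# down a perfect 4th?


perfect 4th: 4 letter names, 5 semitones
Letter: G - 3 → D
Pitch: G# - 5 semitones, spelled as a D → D#
= D#


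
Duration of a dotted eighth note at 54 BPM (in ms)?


Step by step:
One quarter-note beat = 60000 / BPM = 60000 / 54 ms
Dotted eighth note = 3/4 × quarter note
Duration = 3/4 × 60000 / 54 = 45000 / 54
= 833.3 ms


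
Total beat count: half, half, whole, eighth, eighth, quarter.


Step by step:
Beat values:
  half = 2 beats
  half = 2 beats
  whole = 4 beats
  eighth = 0.5 beats
  eighth = 0.5 beats
  quarter = 1 beat
Sum = 2 + 2 + 4 + 0.5 + 0.5 + 1
= 10 beats


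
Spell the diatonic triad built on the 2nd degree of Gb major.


Gb major scale: Gb Ab Bb Cb Db Eb F
Diatonic triad on degree 2 stacks scale notes 2, 4, 6: Ab Cb Eb
Ab→Cb = 3 semitones; Ab→Eb = 7 semitones → minor triad
= Ab Cb Eb (minor)


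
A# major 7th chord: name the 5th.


Step by step:
Major 7th chord = root + major 3rd + perfect 5th + major 7th
Seventh chords stack in thirds, so the letter names are A-C-E-G
Root: A#
Major 3rd above A#: C##
Perfect 5th above A#: E#
Major 7th above A#: G##
The 5th = E#


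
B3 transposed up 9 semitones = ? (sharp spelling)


B3: chromatic position 11 in octave 3 → absolute = 3×12 + 11 = 47
Transpose up 9: 47 + 9 = 56
56 = 4×12 + 8 → G# in octave 4
Result = G#4


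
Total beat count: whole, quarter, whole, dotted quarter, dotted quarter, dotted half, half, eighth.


Beat values:
  whole = 4 beats
  quarter = 1 beat
  whole = 4 beats
  dotted quarter = 1.5 beats
  dotted quarter = 1.5 beats
  dotted half = 3 beats
  half = 2 beats
  eighth = 0.5 beats
Sum = 4 + 1 + 4 + 1.5 + 1.5 + 3 + 2 + 0.5
= 17.5 beats


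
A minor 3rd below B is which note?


Working:
A 3rd spans 3 letter names, so from B we land on G
A minor 3rd = 3 semitones below B
Spell G at that pitch: G#
= G#


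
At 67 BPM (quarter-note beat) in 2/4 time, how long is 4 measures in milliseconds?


Let's work it out.
Quarter-note beat duration = 60000 / 67 ms
Beats per measure (2/4) = 2
One measure = 2 × 60000 / 67 = 120000 / 67 ms
4 measures = 4 × 120000 / 67 = 480000 / 67
= 7164.2 ms


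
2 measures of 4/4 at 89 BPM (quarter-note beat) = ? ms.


Quarter-note beat duration = 60000 / 89 ms
Beats per measure (4/4) = 4
One measure = 4 × 60000 / 89 = 240000 / 89 ms
2 measures = 2 × 240000 / 89 = 480000 / 89
= 5393.3 ms


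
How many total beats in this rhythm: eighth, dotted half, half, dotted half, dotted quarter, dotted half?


Step by step:
Beat values:
  eighth = 0.5 beats
  dotted half = 3 beats
  half = 2 beats
  dotted half = 3 beats
  dotted quarter = 1.5 beats
  dotted half = 3 beats
Sum = 0.5 + 3 + 2 + 3 + 1.5 + 3
= 13 beats


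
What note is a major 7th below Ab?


Reasoning:
A 7th spans 7 letter names, so from A we land on B
A major 7th = 11 semitones below Ab
Spell B at that pitch: Bbb
= Bbb


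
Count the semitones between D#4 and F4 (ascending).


Step by step:
Absolute semitone position = octave×12 + chromatic position
D#4: 4×12 + 3 = 51
F4: 4×12 + 5 = 53
Difference = 53 - 51 = 2
= 2 semitones


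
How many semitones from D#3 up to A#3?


Reasoning:
Absolute semitone position = octave×12 + chromatic position
D#3: 3×12 + 3 = 39
A#3: 3×12 + 10 = 46
Difference = 46 - 39 = 7
= 7 semitones


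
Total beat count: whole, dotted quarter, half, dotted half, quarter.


Solution.
Beat values:
  whole = 4 beats
  dotted quarter = 1.5 beats
  half = 2 beats
  dotted half = 3 beats
  quarter = 1 beat
Sum = 4 + 1.5 + 2 + 3 + 1
= 11.5 beats


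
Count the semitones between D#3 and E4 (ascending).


Working:
Absolute semitone position = octave×12 + chromatic position
D#3: 3×12 + 3 = 39
E4: 4×12 + 4 = 52
Difference = 52 - 39 = 13
= 13 semitones


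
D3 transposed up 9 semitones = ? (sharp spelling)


Step by step:
D3: chromatic position 2 in octave 3 → absolute = 3×12 + 2 = 38
Transpose up 9: 38 + 9 = 47
47 = 3×12 + 11 → B in octave 3
Result = B3


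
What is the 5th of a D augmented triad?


Let's work it out.
Augmented triad = root + major 3rd (4 semitones) + augmented 5th (8 semitones)
A triad on D stacks thirds, so the chord tones use letter names D-F-A
Root: D
Major 3rd above D: F#
Augmented 5th above D: A#
The 5th = A#


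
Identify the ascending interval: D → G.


Let's work it out.
Letter names: D → G spans 4 letter names → a 4th
Semitones: D → G = 5 half-steps
A 4th of 5 semitones is a perfect 4th
= perfect 4th


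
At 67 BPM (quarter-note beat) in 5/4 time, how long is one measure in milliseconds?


Working:
Quarter-note beat duration = 60000 / 67 ms
Beats per measure (5/4) = 5
One measure = 5 × 60000 / 67 = 300000 / 67 ms
= 4477.6 ms


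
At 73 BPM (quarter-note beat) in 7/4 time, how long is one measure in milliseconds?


Reasoning:
Quarter-note beat duration = 60000 / 73 ms
Beats per measure (7/4) = 7
One measure = 7 × 60000 / 73 = 420000 / 73 ms
= 5753.4 ms


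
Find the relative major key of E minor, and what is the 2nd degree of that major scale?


Solution.
The relative major shares the key signature and is a minor 3rd above the minor tonic
A minor 3rd above E is G
→ relative major of E minor is G major
G major scale: G A B C D E F#
= G major; 2nd degree = A


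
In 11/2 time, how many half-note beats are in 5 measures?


Let's work it out.
Time signature 11/2: the bottom number 2 means the half note gets one count
The top number 11 means 11 half-note beats per measure
Total = 11 × 5 measures
= 55 half-note beats


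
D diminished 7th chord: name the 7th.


Step by step:
Diminished 7th chord = root + minor 3rd + diminished 5th + diminished 7th
Seventh chords stack in thirds, so the letter names are D-F-A-C
Root: D
Minor 3rd above D: F
Diminished 5th above D: Ab
Diminished 7th above D: Cb
The 7th = Cb


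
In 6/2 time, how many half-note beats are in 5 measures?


Time signature 6/2: the bottom number 2 means the half note gets one count
The top number 6 means 6 half-note beats per measure
Total = 6 × 5 measures
= 30 half-note beats


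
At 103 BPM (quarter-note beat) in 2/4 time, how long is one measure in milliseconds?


Working:
Quarter-note beat duration = 60000 / 103 ms
Beats per measure (2/4) = 2
One measure = 2 × 60000 / 103 = 120000 / 103 ms
= 1165.0 ms


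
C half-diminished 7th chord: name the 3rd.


Step by step:
Half-diminished 7th chord = root + minor 3rd + diminished 5th + minor 7th
Seventh chords stack in thirds, so the letter names are C-E-G-B
Root: C
Minor 3rd above C: Eb
Diminished 5th above C: Gb
Minor 7th above C: Bb
The 3rd = Eb


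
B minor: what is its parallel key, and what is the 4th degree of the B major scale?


Solution.
Parallel keys share the same tonic but differ in mode
B minor → parallel is B major
B major scale: B C# D# E F# G# A#
= B major; 4th degree = E


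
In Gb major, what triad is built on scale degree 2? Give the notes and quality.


Reasoning:
Gb major scale: Gb Ab Bb Cb Db Eb F
Diatonic triad on degree 2 stacks scale notes 2, 4, 6: Ab Cb Eb
Ab→Cb = 3 semitones; Ab→Eb = 7 semitones → minor triad
= Ab Cb Eb (minor)


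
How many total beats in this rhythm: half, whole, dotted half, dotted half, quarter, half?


Beat values:
  half = 2 beats
  whole = 4 beats
  dotted half = 3 beats
  dotted half = 3 beats
  quarter = 1 beat
  half = 2 beats
Sum = 2 + 4 + 3 + 3 + 1 + 2
= 15 beats


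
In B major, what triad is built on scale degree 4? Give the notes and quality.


Reasoning:
B major scale: B C# D# E F# G# A#
Diatonic triad on degree 4 stacks scale notes 4, 6, 1: E G# B
E→G# = 4 semitones; E→B = 7 semitones → major triad
= E G# B (major)


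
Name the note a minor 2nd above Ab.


Step by step:
A 2nd spans 2 letter names, so from A we land on B
A minor 2nd = 1 semitone above Ab
Spell B at that pitch: Bbb
= Bbb


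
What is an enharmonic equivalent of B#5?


Let's work it out.
Enharmonic notes sound the same pitch but are spelled with different letter names
B# and C name the same pitch class
Octave numbers change at C, so B#5 = C6
= C6


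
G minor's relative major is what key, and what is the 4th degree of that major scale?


The relative major shares the key signature and is a minor 3rd above the minor tonic
A minor 3rd above G is Bb
→ relative major of G minor is Bb major
Bb major scale: Bb C D Eb F G A
= Bb major; 4th degree = Eb


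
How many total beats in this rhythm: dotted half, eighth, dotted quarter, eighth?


Reasoning:
Beat values:
  dotted half = 3 beats
  eighth = 0.5 beats
  dotted quarter = 1.5 beats
  eighth = 0.5 beats
Sum = 3 + 0.5 + 1.5 + 0.5
= 5.5 beats


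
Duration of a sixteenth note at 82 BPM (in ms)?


Let's work it out.
One quarter-note beat = 60000 / BPM = 60000 / 82 ms
Sixteenth note = 1/4 × quarter note
Duration = 1/4 × 60000 / 82 = 15000 / 82
= 182.9 ms


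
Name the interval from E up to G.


Letter names: E → G spans 3 letter names → a 3rd
Semitones: E → G = 3 half-steps
A 3rd of 3 semitones is a minor 3rd
= minor 3rd


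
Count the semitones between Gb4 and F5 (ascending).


Absolute semitone position = octave×12 + chromatic position
Gb4: 4×12 + 6 = 54
F5: 5×12 + 5 = 65
Difference = 65 - 54 = 11
= 11 semitones


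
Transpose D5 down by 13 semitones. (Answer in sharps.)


D5: chromatic position 2 in octave 5 → absolute = 5×12 + 2 = 62
Transpose down 13: 62 - 13 = 49
49 = 4×12 + 1 → C# in octave 4
Result = C#4


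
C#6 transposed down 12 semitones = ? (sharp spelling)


C#6: chromatic position 1 in octave 6 → absolute = 6×12 + 1 = 73
Transpose down 12: 73 - 12 = 61
61 = 5×12 + 1 → C# in octave 5
Result = C#5


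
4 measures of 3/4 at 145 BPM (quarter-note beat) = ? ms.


Quarter-note beat duration = 60000 / 145 ms
Beats per measure (3/4) = 3
One measure = 3 × 60000 / 145 = 180000 / 145 ms
4 measures = 4 × 180000 / 145 = 720000 / 145
= 4965.5 ms


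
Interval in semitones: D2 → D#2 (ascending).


Step by step:
Absolute semitone position = octave×12 + chromatic position
D2: 2×12 + 2 = 26
D#2: 2×12 + 3 = 27
Difference = 27 - 26 = 1
= 1 semitone


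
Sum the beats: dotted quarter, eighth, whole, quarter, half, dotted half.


Solution.
Beat values:
  dotted quarter = 1.5 beats
  eighth = 0.5 beats
  whole = 4 beats
  quarter = 1 beat
  half = 2 beats
  dotted half = 3 beats
Sum = 1.5 + 0.5 + 4 + 1 + 2 + 3
= 12 beats


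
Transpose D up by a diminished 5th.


Step by step:
diminished 5th: 5 letter names, 6 semitones
Letter: D + 4 → A
Pitch: D + 6 semitones, spelled as an A → Ab
= Ab


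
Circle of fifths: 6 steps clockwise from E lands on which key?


Each clockwise step on the circle of fifths moves up a perfect 5th
From E: E → B → F#/Gb → Db → Ab → Eb → Bb
= Bb


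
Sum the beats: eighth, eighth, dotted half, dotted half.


Solution.
Beat values:
  eighth = 0.5 beats
  eighth = 0.5 beats
  dotted half = 3 beats
  dotted half = 3 beats
Sum = 0.5 + 0.5 + 3 + 3
= 7 beats


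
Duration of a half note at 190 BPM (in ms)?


Solution.
One quarter-note beat = 60000 / BPM = 60000 / 190 ms
Half note = 2 × quarter note
Duration = 2 × 60000 / 190 = 120000 / 190
= 631.6 ms


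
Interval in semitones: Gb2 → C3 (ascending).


Reasoning:
Absolute semitone position = octave×12 + chromatic position
Gb2: 2×12 + 6 = 30
C3: 3×12 + 0 = 36
Difference = 36 - 30 = 6
= 6 semitones


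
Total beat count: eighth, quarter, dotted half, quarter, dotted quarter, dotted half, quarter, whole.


Let's work it out.
Beat values:
  eighth = 0.5 beats
  quarter = 1 beat
  dotted half = 3 beats
  quarter = 1 beat
  dotted quarter = 1.5 beats
  dotted half = 3 beats
  quarter = 1 beat
  whole = 4 beats
Sum = 0.5 + 1 + 3 + 1 + 1.5 + 3 + 1 + 4
= 15 beats


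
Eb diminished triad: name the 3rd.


Diminished triad = root + minor 3rd (3 semitones) + diminished 5th (6 semitones)
A triad on Eb stacks thirds, so the chord tones use letter names E-G-B
Root: Eb
Minor 3rd above Eb: Gb
Diminished 5th above Eb: Bbb
The 3rd = Gb


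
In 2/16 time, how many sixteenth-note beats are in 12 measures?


Working:
Time signature 2/16: the bottom number 16 means the sixteenth note gets one count
The top number 2 means 2 sixteenth-note beats per measure
Total = 2 × 12 measures
= 24 sixteenth-note beats


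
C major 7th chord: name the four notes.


Working:
Major 7th chord = root + major 3rd + perfect 5th + major 7th
Seventh chords stack in thirds, so the letter names are C-E-G-B
Root: C
Major 3rd above C: E
Perfect 5th above C: G
Major 7th above C: B
Chord = C E G B


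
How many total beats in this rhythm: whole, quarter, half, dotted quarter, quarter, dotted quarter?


Solution.
Beat values:
  whole = 4 beats
  quarter = 1 beat
  half = 2 beats
  dotted quarter = 1.5 beats
  quarter = 1 beat
  dotted quarter = 1.5 beats
Sum = 4 + 1 + 2 + 1.5 + 1 + 1.5
= 11 beats


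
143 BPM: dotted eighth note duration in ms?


Reasoning:
One quarter-note beat = 60000 / BPM = 60000 / 143 ms
Dotted eighth note = 3/4 × quarter note
Duration = 3/4 × 60000 / 143 = 45000 / 143
= 314.7 ms


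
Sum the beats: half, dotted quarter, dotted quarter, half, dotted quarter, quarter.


Let's work it out.
Beat values:
  half = 2 beats
  dotted quarter = 1.5 beats
  dotted quarter = 1.5 beats
  half = 2 beats
  dotted quarter = 1.5 beats
  quarter = 1 beat
Sum = 2 + 1.5 + 1.5 + 2 + 1.5 + 1
= 9.5 beats


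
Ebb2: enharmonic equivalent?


Working:
Enharmonic notes sound the same pitch but are spelled with different letter names
Ebb and D name the same pitch class
= D2


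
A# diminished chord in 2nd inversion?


Working:
Root position: A# C# E
2nd inversion: move root and 3rd up an octave
Bass note: E
Notes (bottom to top) = E A# C#


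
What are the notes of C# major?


Major scale pattern: W-W-H-W-W-W-H (2-2-1-2-2-2-1 semitones)
Starting from C#:
  C# + 2 semitones → D#
  D# + 2 semitones → E#
  E# + 1 semitone → F#
  F# + 2 semitones → G#
  G# + 2 semitones → A#
  A# + 2 semitones → B#
  B# + 1 semitone → C#
Scale = C# D# E# F# G# A# B#


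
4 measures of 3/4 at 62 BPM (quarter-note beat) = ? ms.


Let's work it out.
Quarter-note beat duration = 60000 / 62 ms
Beats per measure (3/4) = 3
One measure = 3 × 60000 / 62 = 180000 / 62 ms
4 measures = 4 × 180000 / 62 = 720000 / 62
= 11612.9 ms


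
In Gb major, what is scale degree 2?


Major scale pattern: W-W-H-W-W-W-H (2-2-1-2-2-2-1 semitones)
Starting from Gb:
  Gb + 2 semitones → Ab
  Ab + 2 semitones → Bb
  Bb + 1 semitone → Cb
  Cb + 2 semitones → Db
  Db + 2 semitones → Eb
  Eb + 2 semitones → F
  F + 1 semitone → Gb
Scale: Gb Ab Bb Cb Db Eb F
Degree 2 = Ab


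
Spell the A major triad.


Reasoning:
Major triad = root + major 3rd (4 semitones) + perfect 5th (7 semitones)
A triad on A stacks thirds, so the chord tones use letter names A-C-E
Root: A
Major 3rd above A: C#
Perfect 5th above A: E
Chord = A C# E


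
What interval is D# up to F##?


Letter names: D → F spans 3 letter names → a 3rd
Semitones: D# → F## = 4 half-steps
A 3rd of 4 semitones is a major 3rd
= major 3rd


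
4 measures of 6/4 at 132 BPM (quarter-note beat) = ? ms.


Quarter-note beat duration = 60000 / 132 ms
Beats per measure (6/4) = 6
One measure = 6 × 60000 / 132 = 360000 / 132 ms
4 measures = 4 × 360000 / 132 = 1440000 / 132
= 10909.1 ms


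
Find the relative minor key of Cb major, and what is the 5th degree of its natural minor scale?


Solution.
The relative minor shares the major's key signature and starts on its 6th degree
6th degree = a major 6th above the tonic; a major 6th above Cb is Ab
→ relative minor of Cb major is Ab minor
Ab natural minor scale: Ab Bb Cb Db Eb Fb Gb
= Ab minor; 5th degree = Eb


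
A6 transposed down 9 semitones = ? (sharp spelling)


Let's work it out.
A6: chromatic position 9 in octave 6 → absolute = 6×12 + 9 = 81
Transpose down 9: 81 - 9 = 72
72 = 6×12 + 0 → C in octave 6
Result = C6


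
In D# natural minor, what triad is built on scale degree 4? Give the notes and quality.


Working:
D# natural minor scale: D# E# F# G# A# B C#
Diatonic triad on degree 4 stacks scale notes 4, 6, 1: G# B D#
G#→B = 3 semitones; G#→D# = 7 semitones → minor triad
= G# B D# (minor)


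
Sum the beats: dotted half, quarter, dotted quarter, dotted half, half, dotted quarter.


Let's work it out.
Beat values:
  dotted half = 3 beats
  quarter = 1 beat
  dotted quarter = 1.5 beats
  dotted half = 3 beats
  half = 2 beats
  dotted quarter = 1.5 beats
Sum = 3 + 1 + 1.5 + 3 + 2 + 1.5
= 12 beats


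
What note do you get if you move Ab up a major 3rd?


major 3rd: 3 letter names, 4 semitones
Letter: A + 2 → C
Pitch: Ab + 4 semitones, spelled as a C → C
= C


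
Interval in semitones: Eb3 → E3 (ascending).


Step by step:
Absolute semitone position = octave×12 + chromatic position
Eb3: 3×12 + 3 = 39
E3: 3×12 + 4 = 40
Difference = 40 - 39 = 1
= 1 semitone


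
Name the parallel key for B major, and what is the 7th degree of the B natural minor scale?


Step by step:
Parallel keys share the same tonic but differ in mode
B major → parallel is B minor
B natural minor scale: B C# D E F# G A
= B minor; 7th degree = A


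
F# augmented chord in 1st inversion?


Step by step:
Root position: F# A# C##
1st inversion: move root up an octave
Bass note: A#
Notes (bottom to top) = A# C## F#


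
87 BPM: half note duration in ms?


Step by step:
One quarter-note beat = 60000 / BPM = 60000 / 87 ms
Half note = 2 × quarter note
Duration = 2 × 60000 / 87 = 120000 / 87
= 1379.3 ms


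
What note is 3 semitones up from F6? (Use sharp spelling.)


Step by step:
F6: chromatic position 5 in octave 6 → absolute = 6×12 + 5 = 77
Transpose up 3: 77 + 3 = 80
80 = 6×12 + 8 → G# in octave 6
Result = G#6


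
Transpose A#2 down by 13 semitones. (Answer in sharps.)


A#2: chromatic position 10 in octave 2 → absolute = 2×12 + 10 = 34
Transpose down 13: 34 - 13 = 21
21 = 1×12 + 9 → A in octave 1
Result = A1


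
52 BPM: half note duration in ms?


One quarter-note beat = 60000 / BPM = 60000 / 52 ms
Half note = 2 × quarter note
Duration = 2 × 60000 / 52 = 120000 / 52
= 2307.7 ms


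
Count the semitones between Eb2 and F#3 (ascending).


Let's work it out.
Absolute semitone position = octave×12 + chromatic position
Eb2: 2×12 + 3 = 27
F#3: 3×12 + 6 = 42
Difference = 42 - 27 = 15
= 15 semitones


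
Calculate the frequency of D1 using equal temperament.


f = 440 × 2^(n/12) where n = semitones from A4
D1: -43 semitones from A4
f = 440 × 2^(-43/12)
f = 36.71 Hz
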